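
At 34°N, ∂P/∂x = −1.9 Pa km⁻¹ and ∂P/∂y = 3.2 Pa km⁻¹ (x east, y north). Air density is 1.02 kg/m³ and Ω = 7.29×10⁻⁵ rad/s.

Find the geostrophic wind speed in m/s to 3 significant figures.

Coriolis parameter at 34°N:
f = 2Ω sin φ = 2 × 7.29×10⁻⁵ × sin 34° = 8.15×10⁻⁵ s⁻¹
Component geostrophic relations (x east, y north):
u_g = −(1/(fρ)) ∂P/∂y,  v_g = (1/(fρ)) ∂P/∂x
u_g = −(3.2×10⁻³)/(8.15×10⁻⁵ × 1.02) = −38.5 m/s;  v_g = (−1.9×10⁻³)/(8.15×10⁻⁵ × 1.02) = −22.8 m/s
|V_g| = √(u_g² + v_g²) = 44.8 m/s

44.8 m/s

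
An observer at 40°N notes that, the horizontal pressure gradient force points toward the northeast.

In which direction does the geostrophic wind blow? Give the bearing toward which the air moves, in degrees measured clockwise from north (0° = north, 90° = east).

135°

The pressure-gradient force points toward the northeast (bearing 045°).
Geostrophic balance: in the Northern Hemisphere the Coriolis force deflects motion to the right, so the geostrophic wind blows 90° to the right of the pressure-gradient force (low pressure on the left).
Rotating 045° by 90° clockwise gives 135° — the wind blows toward the southeast.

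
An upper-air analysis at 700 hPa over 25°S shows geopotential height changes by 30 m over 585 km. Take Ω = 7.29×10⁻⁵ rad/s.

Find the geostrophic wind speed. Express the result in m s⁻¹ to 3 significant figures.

8.16 m s⁻¹

Coriolis parameter at 25°S:
f = 2Ω sin φ = 2 × 7.29×10⁻⁵ × sin 25° = 6.16×10⁻⁵ s⁻¹
Height gradient: |∂Z/∂n| = 30 m / 585000 m = 5.13×10⁻⁵
On a pressure surface, geostrophic balance gives V_g = (g/f)|∂Z/∂n|:
V_g = 9.81 × 5.13×10⁻⁵ / 6.16×10⁻⁵ = 8.16 m/s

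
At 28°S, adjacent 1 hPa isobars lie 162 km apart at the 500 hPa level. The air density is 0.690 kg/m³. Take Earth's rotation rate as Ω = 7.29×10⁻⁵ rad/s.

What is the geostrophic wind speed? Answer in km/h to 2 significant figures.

47 km/h

Coriolis parameter at 28°S:
f = 2Ω sin φ = 2 × 7.29×10⁻⁵ × sin 28° = 6.84×10⁻⁵ s⁻¹
Pressure gradient: |∂P/∂n| = 100 Pa / 162000 m = 6.17×10⁻⁴ Pa/m
Geostrophic balance (pressure-gradient force = Coriolis force):
V_g = (1/(fρ)) |∂P/∂n| = 6.17×10⁻⁴ / (6.84×10⁻⁵ × 0.690) = 13.1 m/s
Converting: 13.1 m/s × 3.6 = 47 km/h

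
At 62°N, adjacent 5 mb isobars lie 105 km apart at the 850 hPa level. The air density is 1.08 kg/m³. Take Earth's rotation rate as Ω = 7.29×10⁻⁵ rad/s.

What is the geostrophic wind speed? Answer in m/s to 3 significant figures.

34.3 m/s

Coriolis parameter at 62°N:
f = 2Ω sin φ = 2 × 7.29×10⁻⁵ × sin 62° = 1.29×10⁻⁴ s⁻¹
Pressure gradient: |∂P/∂n| = 500 Pa / 105000 m = 4.76×10⁻³ Pa/m
Geostrophic balance (pressure-gradient force = Coriolis force):
V_g = (1/(fρ)) |∂P/∂n| = 4.76×10⁻³ / (1.29×10⁻⁴ × 1.08) = 34.3 m/s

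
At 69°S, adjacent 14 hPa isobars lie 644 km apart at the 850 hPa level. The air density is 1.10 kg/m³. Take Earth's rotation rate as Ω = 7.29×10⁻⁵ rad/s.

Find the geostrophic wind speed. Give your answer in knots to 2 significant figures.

Coriolis parameter at 69°S:
f = 2Ω sin φ = 2 × 7.29×10⁻⁵ × sin 69° = 1.36×10⁻⁴ s⁻¹
Pressure gradient: |∂P/∂n| = 1400 Pa / 644000 m = 2.17×10⁻³ Pa/m
Geostrophic balance (pressure-gradient force = Coriolis force):
V_g = (1/(fρ)) |∂P/∂n| = 2.17×10⁻³ / (1.36×10⁻⁴ × 1.10) = 14.5 m/s
Converting: 14.5 m/s × 1.944 = 28 knots

28 knots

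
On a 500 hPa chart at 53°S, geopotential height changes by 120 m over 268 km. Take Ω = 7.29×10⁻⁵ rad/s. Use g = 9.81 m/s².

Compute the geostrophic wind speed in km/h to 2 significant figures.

Coriolis parameter at 53°S:
f = 2Ω sin φ = 2 × 7.29×10⁻⁵ × sin 53° = 1.16×10⁻⁴ s⁻¹
Height gradient: |∂Z/∂n| = 120 m / 268000 m = 4.48×10⁻⁴
On a pressure surface, geostrophic balance gives V_g = (g/f)|∂Z/∂n|:
V_g = 9.81 × 4.48×10⁻⁴ / 1.16×10⁻⁴ = 37.7 m/s
Converting: 37.7 m/s × 3.6 = 140 km/h

140 km/h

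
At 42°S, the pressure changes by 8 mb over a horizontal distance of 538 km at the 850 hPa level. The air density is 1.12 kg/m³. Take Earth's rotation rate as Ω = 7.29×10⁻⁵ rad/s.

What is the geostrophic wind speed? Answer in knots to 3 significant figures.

Coriolis parameter at 42°S:
f = 2Ω sin φ = 2 × 7.29×10⁻⁵ × sin 42° = 9.76×10⁻⁵ s⁻¹
Pressure gradient: |∂P/∂n| = 800 Pa / 538000 m = 1.49×10⁻³ Pa/m
Geostrophic balance (pressure-gradient force = Coriolis force):
V_g = (1/(fρ)) |∂P/∂n| = 1.49×10⁻³ / (9.76×10⁻⁵ × 1.12) = 13.6 m/s
Converting: 13.6 m/s × 1.944 = 26.5 knots

26.5 knots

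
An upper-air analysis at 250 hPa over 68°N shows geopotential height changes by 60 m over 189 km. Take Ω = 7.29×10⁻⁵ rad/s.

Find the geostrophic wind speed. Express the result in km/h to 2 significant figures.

Coriolis parameter at 68°N:
f = 2Ω sin φ = 2 × 7.29×10⁻⁵ × sin 68° = 1.35×10⁻⁴ s⁻¹
Height gradient: |∂Z/∂n| = 60 m / 189000 m = 3.17×10⁻⁴
On a pressure surface, geostrophic balance gives V_g = (g/f)|∂Z/∂n|:
V_g = 9.81 × 3.17×10⁻⁴ / 1.35×10⁻⁴ = 23.0 m/s
Converting: 23.0 m/s × 3.6 = 83 km/h

83 km/h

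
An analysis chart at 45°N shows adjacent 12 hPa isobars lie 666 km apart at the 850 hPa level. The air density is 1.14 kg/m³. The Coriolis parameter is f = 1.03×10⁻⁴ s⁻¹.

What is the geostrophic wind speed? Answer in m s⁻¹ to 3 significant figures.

Pressure gradient: |∂P/∂n| = 1200 Pa / 666000 m = 1.80×10⁻³ Pa/m
Geostrophic balance (pressure-gradient force = Coriolis force):
V_g = (1/(fρ)) |∂P/∂n| = 1.80×10⁻³ / (1.03×10⁻⁴ × 1.14) = 15.3 m/s

15.3 m s⁻¹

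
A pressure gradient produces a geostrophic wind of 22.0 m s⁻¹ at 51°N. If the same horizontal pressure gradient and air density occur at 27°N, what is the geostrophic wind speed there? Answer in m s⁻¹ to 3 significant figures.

37.7 m s⁻¹

With the same pressure gradient and density, V_g ∝ 1/f ∝ 1/sin φ.
V₂ = V₁ · sin φ₁ / sin φ₂ = 22.0 × sin 51° / sin 27°
V₂ = 22.0 × 0.7771/0.4540 = 37.7 m s⁻¹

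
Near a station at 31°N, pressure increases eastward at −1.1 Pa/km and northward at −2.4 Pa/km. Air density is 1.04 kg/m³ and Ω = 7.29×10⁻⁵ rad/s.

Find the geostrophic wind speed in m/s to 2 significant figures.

Coriolis parameter at 31°N:
f = 2Ω sin φ = 2 × 7.29×10⁻⁵ × sin 31° = 7.51×10⁻⁵ s⁻¹
Component geostrophic relations (x east, y north):
u_g = −(1/(fρ)) ∂P/∂y,  v_g = (1/(fρ)) ∂P/∂x
u_g = −(−2.4×10⁻³)/(7.51×10⁻⁵ × 1.04) = 30.7 m/s;  v_g = (−1.1×10⁻³)/(7.51×10⁻⁵ × 1.04) = −14.1 m/s
|V_g| = √(u_g² + v_g²) = 33.8 m/s

34 m/s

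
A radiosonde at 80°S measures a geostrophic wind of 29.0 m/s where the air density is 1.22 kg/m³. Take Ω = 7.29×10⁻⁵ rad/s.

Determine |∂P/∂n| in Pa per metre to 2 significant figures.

Coriolis parameter at 80°S:
f = 2Ω sin φ = 2 × 7.29×10⁻⁵ × sin 80° = 1.44×10⁻⁴ s⁻¹
Geostrophic balance rearranged: |∂P/∂n| = f ρ V_g
|∂P/∂n| = 1.44×10⁻⁴ × 1.22 × 29.0 = 5.08×10⁻³ Pa/m

5.1×10⁻³ Pa/m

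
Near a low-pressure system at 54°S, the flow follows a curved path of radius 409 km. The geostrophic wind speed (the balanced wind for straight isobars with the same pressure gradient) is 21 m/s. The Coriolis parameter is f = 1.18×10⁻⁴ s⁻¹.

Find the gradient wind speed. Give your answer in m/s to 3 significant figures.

Around a low, centrifugal force acts outward with Coriolis, so pressure-gradient force balances both:
(1/ρ)|∂P/∂n| = fV + V²/R  →  V² + fR·V − fR·V_g = 0
With fR = 1.18×10⁻⁴ × 409×10³ m = 48.3 m/s:
V = [−fR + √((fR)² + 4 fR V_g)]/2 = [−48.3 + √(48.3² + 4×48.3×21)]/2 = 15.8 m/s
Subgeostrophic (V < V_g = 21 m/s), as expected around a low.

15.8 m/s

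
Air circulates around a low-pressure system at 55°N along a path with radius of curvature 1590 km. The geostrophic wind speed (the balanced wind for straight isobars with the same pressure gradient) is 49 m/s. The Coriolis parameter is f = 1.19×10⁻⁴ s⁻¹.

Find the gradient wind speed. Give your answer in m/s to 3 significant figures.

Around a low, centrifugal force acts outward with Coriolis, so pressure-gradient force balances both:
(1/ρ)|∂P/∂n| = fV + V²/R  →  V² + fR·V − fR·V_g = 0
With fR = 1.19×10⁻⁴ × 1590×10³ m = 189 m/s:
V = [−fR + √((fR)² + 4 fR V_g)]/2 = [−189 + √(189² + 4×189×49)]/2 = 40.4 m/s
Subgeostrophic (V < V_g = 49 m/s), as expected around a low.

40.4 m/s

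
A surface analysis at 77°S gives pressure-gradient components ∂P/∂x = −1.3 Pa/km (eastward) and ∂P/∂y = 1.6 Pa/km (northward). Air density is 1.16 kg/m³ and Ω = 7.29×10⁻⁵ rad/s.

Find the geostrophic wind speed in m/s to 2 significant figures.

13 m/s

Coriolis parameter at 77°S:
f = 2Ω sin φ = 2 × 7.29×10⁻⁵ × sin 77° = 1.42×10⁻⁴ s⁻¹
In the Southern Hemisphere f is negative: f = −1.42×10⁻⁴ s⁻¹.
Component geostrophic relations (x east, y north):
u_g = −(1/(fρ)) ∂P/∂y,  v_g = (1/(fρ)) ∂P/∂x
u_g = −(1.6×10⁻³)/(−1.42×10⁻⁴ × 1.16) = 9.71 m/s;  v_g = (−1.3×10⁻³)/(−1.42×10⁻⁴ × 1.16) = 7.89 m/s
|V_g| = √(u_g² + v_g²) = 12.5 m/s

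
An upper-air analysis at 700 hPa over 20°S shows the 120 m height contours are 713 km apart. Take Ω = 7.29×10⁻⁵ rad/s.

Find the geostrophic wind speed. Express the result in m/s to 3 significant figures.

33.1 m/s

Coriolis parameter at 20°S:
f = 2Ω sin φ = 2 × 7.29×10⁻⁵ × sin 20° = 4.99×10⁻⁵ s⁻¹
Height gradient: |∂Z/∂n| = 120 m / 713000 m = 1.68×10⁻⁴
On a pressure surface, geostrophic balance gives V_g = (g/f)|∂Z/∂n|:
V_g = 9.81 × 1.68×10⁻⁴ / 4.99×10⁻⁵ = 33.1 m/s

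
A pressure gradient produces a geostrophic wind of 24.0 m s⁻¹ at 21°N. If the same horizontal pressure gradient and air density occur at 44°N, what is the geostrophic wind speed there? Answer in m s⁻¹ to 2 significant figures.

12 m s⁻¹

With the same pressure gradient and density, V_g ∝ 1/f ∝ 1/sin φ.
V₂ = V₁ · sin φ₁ / sin φ₂ = 24.0 × sin 21° / sin 44°
V₂ = 24.0 × 0.3584/0.6947 = 12 m s⁻¹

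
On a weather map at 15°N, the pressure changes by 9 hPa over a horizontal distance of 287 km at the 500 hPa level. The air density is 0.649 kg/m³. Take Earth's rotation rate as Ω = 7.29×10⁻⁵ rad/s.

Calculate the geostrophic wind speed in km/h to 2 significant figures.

Coriolis parameter at 15°N:
f = 2Ω sin φ = 2 × 7.29×10⁻⁵ × sin 15° = 3.77×10⁻⁵ s⁻¹
Pressure gradient: |∂P/∂n| = 900 Pa / 287000 m = 3.14×10⁻³ Pa/m
Geostrophic balance (pressure-gradient force = Coriolis force):
V_g = (1/(fρ)) |∂P/∂n| = 3.14×10⁻³ / (3.77×10⁻⁵ × 0.649) = 128 m/s
Converting: 128 m/s × 3.6 = 460 km/h

460 km/h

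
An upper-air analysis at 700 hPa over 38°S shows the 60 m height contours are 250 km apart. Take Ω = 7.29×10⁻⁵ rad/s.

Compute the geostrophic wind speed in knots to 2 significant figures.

51 knots

Coriolis parameter at 38°S:
f = 2Ω sin φ = 2 × 7.29×10⁻⁵ × sin 38° = 8.98×10⁻⁵ s⁻¹
Height gradient: |∂Z/∂n| = 60 m / 250000 m = 2.40×10⁻⁴
On a pressure surface, geostrophic balance gives V_g = (g/f)|∂Z/∂n|:
V_g = 9.81 × 2.40×10⁻⁴ / 8.98×10⁻⁵ = 26.2 m/s
Converting: 26.2 m/s × 1.944 = 51 knots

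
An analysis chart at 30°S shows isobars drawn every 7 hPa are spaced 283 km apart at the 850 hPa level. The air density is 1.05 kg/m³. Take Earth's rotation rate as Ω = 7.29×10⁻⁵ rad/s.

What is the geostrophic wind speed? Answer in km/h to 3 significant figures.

116 km/h

Coriolis parameter at 30°S:
f = 2Ω sin φ = 2 × 7.29×10⁻⁵ × sin 30° = 7.29×10⁻⁵ s⁻¹
Pressure gradient: |∂P/∂n| = 700 Pa / 283000 m = 2.47×10⁻³ Pa/m
Geostrophic balance (pressure-gradient force = Coriolis force):
V_g = (1/(fρ)) |∂P/∂n| = 2.47×10⁻³ / (7.29×10⁻⁵ × 1.05) = 32.3 m/s
Converting: 32.3 m/s × 3.6 = 116 km/h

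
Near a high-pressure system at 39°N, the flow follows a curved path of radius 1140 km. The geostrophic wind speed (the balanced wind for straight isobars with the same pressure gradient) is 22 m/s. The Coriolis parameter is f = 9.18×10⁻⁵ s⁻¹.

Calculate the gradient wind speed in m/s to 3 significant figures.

Around a high, pressure-gradient force acts outward with centrifugal, so Coriolis balances both:
fV = (1/ρ)|∂P/∂n| + V²/R  →  V² − fR·V + fR·V_g = 0
With fR = 9.18×10⁻⁵ × 1140×10³ m = 105 m/s:
V = [fR − √((fR)² − 4 fR V_g)]/2 = [105 − √(105² − 4×105×22)]/2 = 31.5 m/s
Supergeostrophic (V > V_g = 22 m/s), as expected around a high.

31.5 m/s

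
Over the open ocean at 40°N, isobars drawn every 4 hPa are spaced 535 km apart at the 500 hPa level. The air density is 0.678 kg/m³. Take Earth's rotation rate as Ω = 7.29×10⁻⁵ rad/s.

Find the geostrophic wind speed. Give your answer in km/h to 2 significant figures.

42 km/h

Coriolis parameter at 40°N:
f = 2Ω sin φ = 2 × 7.29×10⁻⁵ × sin 40° = 9.37×10⁻⁵ s⁻¹
Pressure gradient: |∂P/∂n| = 400 Pa / 535000 m = 7.48×10⁻⁴ Pa/m
Geostrophic balance (pressure-gradient force = Coriolis force):
V_g = (1/(fρ)) |∂P/∂n| = 7.48×10⁻⁴ / (9.37×10⁻⁵ × 0.678) = 11.8 m/s
Converting: 11.8 m/s × 3.6 = 42 km/h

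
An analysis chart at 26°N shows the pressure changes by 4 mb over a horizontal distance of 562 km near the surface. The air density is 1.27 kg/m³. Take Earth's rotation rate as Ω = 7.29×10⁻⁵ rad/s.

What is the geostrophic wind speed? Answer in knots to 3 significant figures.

Coriolis parameter at 26°N:
f = 2Ω sin φ = 2 × 7.29×10⁻⁵ × sin 26° = 6.39×10⁻⁵ s⁻¹
Pressure gradient: |∂P/∂n| = 400 Pa / 562000 m = 7.12×10⁻⁴ Pa/m
Geostrophic balance (pressure-gradient force = Coriolis force):
V_g = (1/(fρ)) |∂P/∂n| = 7.12×10⁻⁴ / (6.39×10⁻⁵ × 1.27) = 8.77 m/s
Converting: 8.77 m/s × 1.944 = 17.0 knots

17.0 knots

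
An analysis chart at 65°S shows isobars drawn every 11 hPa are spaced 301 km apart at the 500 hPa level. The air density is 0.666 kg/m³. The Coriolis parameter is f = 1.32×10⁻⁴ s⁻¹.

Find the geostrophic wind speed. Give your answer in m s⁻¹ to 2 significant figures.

Pressure gradient: |∂P/∂n| = 1100 Pa / 301000 m = 3.65×10⁻³ Pa/m
Geostrophic balance (pressure-gradient force = Coriolis force):
V_g = (1/(fρ)) |∂P/∂n| = 3.65×10⁻³ / (1.32×10⁻⁴ × 0.666) = 41.6 m/s

42 m s⁻¹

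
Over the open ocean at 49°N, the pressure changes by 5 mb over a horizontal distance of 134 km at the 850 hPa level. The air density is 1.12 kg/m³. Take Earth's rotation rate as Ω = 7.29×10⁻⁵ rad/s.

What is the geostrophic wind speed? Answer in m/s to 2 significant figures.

Coriolis parameter at 49°N:
f = 2Ω sin φ = 2 × 7.29×10⁻⁵ × sin 49° = 1.10×10⁻⁴ s⁻¹
Pressure gradient: |∂P/∂n| = 500 Pa / 134000 m = 3.73×10⁻³ Pa/m
Geostrophic balance (pressure-gradient force = Coriolis force):
V_g = (1/(fρ)) |∂P/∂n| = 3.73×10⁻³ / (1.10×10⁻⁴ × 1.12) = 30.3 m/s

30 m/s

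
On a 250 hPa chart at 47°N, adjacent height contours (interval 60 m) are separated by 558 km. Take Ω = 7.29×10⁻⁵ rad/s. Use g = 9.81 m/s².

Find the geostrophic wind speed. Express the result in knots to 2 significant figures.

19 knots

Coriolis parameter at 47°N:
f = 2Ω sin φ = 2 × 7.29×10⁻⁵ × sin 47° = 1.07×10⁻⁴ s⁻¹
Height gradient: |∂Z/∂n| = 60 m / 558000 m = 1.08×10⁻⁴
On a pressure surface, geostrophic balance gives V_g = (g/f)|∂Z/∂n|:
V_g = 9.81 × 1.08×10⁻⁴ / 1.07×10⁻⁴ = 9.89 m/s
Converting: 9.89 m/s × 1.944 = 19 knots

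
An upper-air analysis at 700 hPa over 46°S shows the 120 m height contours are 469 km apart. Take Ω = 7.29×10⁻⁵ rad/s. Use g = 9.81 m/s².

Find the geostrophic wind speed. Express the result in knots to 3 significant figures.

46.5 knots

Coriolis parameter at 46°S:
f = 2Ω sin φ = 2 × 7.29×10⁻⁵ × sin 46° = 1.05×10⁻⁴ s⁻¹
Height gradient: |∂Z/∂n| = 120 m / 469000 m = 2.56×10⁻⁴
On a pressure surface, geostrophic balance gives V_g = (g/f)|∂Z/∂n|:
V_g = 9.81 × 2.56×10⁻⁴ / 1.05×10⁻⁴ = 23.9 m/s
Converting: 23.9 m/s × 1.944 = 46.5 knots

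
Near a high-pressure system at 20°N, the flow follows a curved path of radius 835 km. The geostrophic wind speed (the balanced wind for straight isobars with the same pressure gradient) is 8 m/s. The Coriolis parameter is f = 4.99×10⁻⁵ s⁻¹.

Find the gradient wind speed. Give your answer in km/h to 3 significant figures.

38.9 km/h

Around a high, pressure-gradient force acts outward with centrifugal, so Coriolis balances both:
fV = (1/ρ)|∂P/∂n| + V²/R  →  V² − fR·V + fR·V_g = 0
With fR = 4.99×10⁻⁵ × 835×10³ m = 41.7 m/s:
V = [fR − √((fR)² − 4 fR V_g)]/2 = [41.7 − √(41.7² − 4×41.7×8)]/2 = 10.8 m/s
Supergeostrophic (V > V_g = 8 m/s), as expected around a high.
Converting: 10.8 m/s × 3.6 = 38.9 km/h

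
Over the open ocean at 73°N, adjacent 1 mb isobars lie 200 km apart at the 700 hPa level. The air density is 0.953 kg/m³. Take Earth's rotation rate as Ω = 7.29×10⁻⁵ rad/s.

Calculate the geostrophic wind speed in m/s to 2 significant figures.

3.8 m/s

Coriolis parameter at 73°N:
f = 2Ω sin φ = 2 × 7.29×10⁻⁵ × sin 73° = 1.39×10⁻⁴ s⁻¹
Pressure gradient: |∂P/∂n| = 100 Pa / 200000 m = 5.00×10⁻⁴ Pa/m
Geostrophic balance (pressure-gradient force = Coriolis force):
V_g = (1/(fρ)) |∂P/∂n| = 5.00×10⁻⁴ / (1.39×10⁻⁴ × 0.953) = 3.76 m/s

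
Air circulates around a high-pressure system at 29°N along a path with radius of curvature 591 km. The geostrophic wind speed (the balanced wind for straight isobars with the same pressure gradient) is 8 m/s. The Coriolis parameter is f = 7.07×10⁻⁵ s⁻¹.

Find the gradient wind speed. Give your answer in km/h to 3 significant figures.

Around a high, pressure-gradient force acts outward with centrifugal, so Coriolis balances both:
fV = (1/ρ)|∂P/∂n| + V²/R  →  V² − fR·V + fR·V_g = 0
With fR = 7.07×10⁻⁵ × 591×10³ m = 41.8 m/s:
V = [fR − √((fR)² − 4 fR V_g)]/2 = [41.8 − √(41.8² − 4×41.8×8)]/2 = 10.8 m/s
Supergeostrophic (V > V_g = 8 m/s), as expected around a high.
Converting: 10.8 m/s × 3.6 = 38.8 km/h

38.8 km/h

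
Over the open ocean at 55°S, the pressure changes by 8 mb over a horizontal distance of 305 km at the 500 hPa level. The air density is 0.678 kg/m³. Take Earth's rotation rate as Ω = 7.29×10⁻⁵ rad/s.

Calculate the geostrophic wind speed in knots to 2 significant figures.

63 knots

Coriolis parameter at 55°S:
f = 2Ω sin φ = 2 × 7.29×10⁻⁵ × sin 55° = 1.19×10⁻⁴ s⁻¹
Pressure gradient: |∂P/∂n| = 800 Pa / 305000 m = 2.62×10⁻³ Pa/m
Geostrophic balance (pressure-gradient force = Coriolis force):
V_g = (1/(fρ)) |∂P/∂n| = 2.62×10⁻³ / (1.19×10⁻⁴ × 0.678) = 32.4 m/s
Converting: 32.4 m/s × 1.944 = 63 knots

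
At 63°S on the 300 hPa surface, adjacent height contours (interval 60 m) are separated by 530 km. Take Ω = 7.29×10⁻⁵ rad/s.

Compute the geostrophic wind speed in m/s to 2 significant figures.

Coriolis parameter at 63°S:
f = 2Ω sin φ = 2 × 7.29×10⁻⁵ × sin 63° = 1.30×10⁻⁴ s⁻¹
Height gradient: |∂Z/∂n| = 60 m / 530000 m = 1.13×10⁻⁴
On a pressure surface, geostrophic balance gives V_g = (g/f)|∂Z/∂n|:
V_g = 9.81 × 1.13×10⁻⁴ / 1.30×10⁻⁴ = 8.55 m/s

8.5 m/s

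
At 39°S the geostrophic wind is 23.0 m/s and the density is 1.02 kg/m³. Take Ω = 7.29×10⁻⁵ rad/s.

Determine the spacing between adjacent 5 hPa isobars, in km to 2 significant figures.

Coriolis parameter at 39°S:
f = 2Ω sin φ = 2 × 7.29×10⁻⁵ × sin 39° = 9.18×10⁻⁵ s⁻¹
Geostrophic balance rearranged: |∂P/∂n| = f ρ V_g
|∂P/∂n| = 9.18×10⁻⁵ × 1.02 × 23.0 = 2.15×10⁻³ Pa/m
Isobar spacing: Δn = ΔP/|∂P/∂n| = 500 Pa / 2.15×10⁻³ Pa/m = 232280 m ≈ 230 km

230 km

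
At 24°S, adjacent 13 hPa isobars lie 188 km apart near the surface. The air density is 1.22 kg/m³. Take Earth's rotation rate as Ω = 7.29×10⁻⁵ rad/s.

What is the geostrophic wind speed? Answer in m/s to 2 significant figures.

96 m/s

Coriolis parameter at 24°S:
f = 2Ω sin φ = 2 × 7.29×10⁻⁵ × sin 24° = 5.93×10⁻⁵ s⁻¹
Pressure gradient: |∂P/∂n| = 1300 Pa / 188000 m = 6.91×10⁻³ Pa/m
Geostrophic balance (pressure-gradient force = Coriolis force):
V_g = (1/(fρ)) |∂P/∂n| = 6.91×10⁻³ / (5.93×10⁻⁵ × 1.22) = 95.6 m/s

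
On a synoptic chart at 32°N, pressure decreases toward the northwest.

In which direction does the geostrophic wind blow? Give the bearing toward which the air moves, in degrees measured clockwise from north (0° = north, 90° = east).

The pressure-gradient force points toward the northwest (bearing 315°).
Geostrophic balance: in the Northern Hemisphere the Coriolis force deflects motion to the right, so the geostrophic wind blows 90° to the right of the pressure-gradient force (low pressure on the left).
Rotating 315° by 90° clockwise gives 045° — the wind blows toward the northeast.

045°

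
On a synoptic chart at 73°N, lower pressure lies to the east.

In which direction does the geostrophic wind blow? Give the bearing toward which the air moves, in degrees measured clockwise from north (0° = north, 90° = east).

The pressure-gradient force points toward the east (bearing 090°).
Geostrophic balance: in the Northern Hemisphere the Coriolis force deflects motion to the right, so the geostrophic wind blows 90° to the right of the pressure-gradient force (low pressure on the left).
Rotating 090° by 90° clockwise gives 180° — the wind blows toward the south.

180°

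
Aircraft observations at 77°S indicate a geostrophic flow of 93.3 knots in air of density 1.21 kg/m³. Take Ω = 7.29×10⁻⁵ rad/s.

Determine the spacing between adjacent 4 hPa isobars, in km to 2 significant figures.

48 km

Coriolis parameter at 77°S:
f = 2Ω sin φ = 2 × 7.29×10⁻⁵ × sin 77° = 1.42×10⁻⁴ s⁻¹
Wind speed in SI: 93.3 knots = 48.0 m/s
Geostrophic balance rearranged: |∂P/∂n| = f ρ V_g
|∂P/∂n| = 1.42×10⁻⁴ × 1.21 × 48.0 = 8.25×10⁻³ Pa/m
Isobar spacing: Δn = ΔP/|∂P/∂n| = 400 Pa / 8.25×10⁻³ Pa/m = 48481 m ≈ 48 km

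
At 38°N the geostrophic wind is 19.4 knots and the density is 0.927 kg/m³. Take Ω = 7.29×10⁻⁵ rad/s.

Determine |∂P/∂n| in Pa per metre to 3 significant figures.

Coriolis parameter at 38°N:
f = 2Ω sin φ = 2 × 7.29×10⁻⁵ × sin 38° = 8.98×10⁻⁵ s⁻¹
Wind speed in SI: 19.4 knots = 9.98 m/s
Geostrophic balance rearranged: |∂P/∂n| = f ρ V_g
|∂P/∂n| = 8.98×10⁻⁵ × 0.927 × 9.98 = 8.30×10⁻⁴ Pa/m

8.30×10⁻⁴ Pa/m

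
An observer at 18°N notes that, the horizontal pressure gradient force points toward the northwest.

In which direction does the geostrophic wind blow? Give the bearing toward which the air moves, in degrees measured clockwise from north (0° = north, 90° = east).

The pressure-gradient force points toward the northwest (bearing 315°).
Geostrophic balance: in the Northern Hemisphere the Coriolis force deflects motion to the right, so the geostrophic wind blows 90° to the right of the pressure-gradient force (low pressure on the left).
Rotating 315° by 90° clockwise gives 045° — the wind blows toward the northeast.

045°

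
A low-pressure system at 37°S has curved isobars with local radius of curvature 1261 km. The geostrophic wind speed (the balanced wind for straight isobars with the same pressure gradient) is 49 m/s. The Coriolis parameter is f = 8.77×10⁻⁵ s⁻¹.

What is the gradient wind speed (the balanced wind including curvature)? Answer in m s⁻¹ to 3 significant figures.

Around a low, centrifugal force acts outward with Coriolis, so pressure-gradient force balances both:
(1/ρ)|∂P/∂n| = fV + V²/R  →  V² + fR·V − fR·V_g = 0
With fR = 8.77×10⁻⁵ × 1261×10³ m = 111 m/s:
V = [−fR + √((fR)² + 4 fR V_g)]/2 = [−111 + √(111² + 4×111×49)]/2 = 36.8 m/s
Subgeostrophic (V < V_g = 49 m/s), as expected around a low.

36.8 m s⁻¹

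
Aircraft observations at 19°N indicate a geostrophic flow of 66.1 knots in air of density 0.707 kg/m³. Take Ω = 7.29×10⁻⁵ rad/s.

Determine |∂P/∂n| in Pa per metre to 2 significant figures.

1.1×10⁻³ Pa/m

Coriolis parameter at 19°N:
f = 2Ω sin φ = 2 × 7.29×10⁻⁵ × sin 19° = 4.75×10⁻⁵ s⁻¹
Wind speed in SI: 66.1 knots = 34.0 m/s
Geostrophic balance rearranged: |∂P/∂n| = f ρ V_g
|∂P/∂n| = 4.75×10⁻⁵ × 0.707 × 34.0 = 1.14×10⁻³ Pa/m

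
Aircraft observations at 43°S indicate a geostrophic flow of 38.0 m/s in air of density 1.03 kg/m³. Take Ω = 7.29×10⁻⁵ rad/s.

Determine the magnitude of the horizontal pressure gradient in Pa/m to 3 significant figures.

3.89×10⁻³ Pa/m

Coriolis parameter at 43°S:
f = 2Ω sin φ = 2 × 7.29×10⁻⁵ × sin 43° = 9.94×10⁻⁵ s⁻¹
Geostrophic balance rearranged: |∂P/∂n| = f ρ V_g
|∂P/∂n| = 9.94×10⁻⁵ × 1.03 × 38.0 = 3.89×10⁻³ Pa/m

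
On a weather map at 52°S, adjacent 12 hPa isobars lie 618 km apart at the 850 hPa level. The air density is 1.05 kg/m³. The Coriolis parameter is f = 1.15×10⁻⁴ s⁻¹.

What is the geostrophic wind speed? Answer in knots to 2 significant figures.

31 knots

Pressure gradient: |∂P/∂n| = 1200 Pa / 618000 m = 1.94×10⁻³ Pa/m
Geostrophic balance (pressure-gradient force = Coriolis force):
V_g = (1/(fρ)) |∂P/∂n| = 1.94×10⁻³ / (1.15×10⁻⁴ × 1.05) = 16.1 m/s
Converting: 16.1 m/s × 1.944 = 31 knots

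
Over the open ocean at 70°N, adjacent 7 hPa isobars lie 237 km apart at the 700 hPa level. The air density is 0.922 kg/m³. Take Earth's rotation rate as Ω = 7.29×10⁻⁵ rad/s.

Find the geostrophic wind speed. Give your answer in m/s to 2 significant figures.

23 m/s

Coriolis parameter at 70°N:
f = 2Ω sin φ = 2 × 7.29×10⁻⁵ × sin 70° = 1.37×10⁻⁴ s⁻¹
Pressure gradient: |∂P/∂n| = 700 Pa / 237000 m = 2.95×10⁻³ Pa/m
Geostrophic balance (pressure-gradient force = Coriolis force):
V_g = (1/(fρ)) |∂P/∂n| = 2.95×10⁻³ / (1.37×10⁻⁴ × 0.922) = 23.4 m/s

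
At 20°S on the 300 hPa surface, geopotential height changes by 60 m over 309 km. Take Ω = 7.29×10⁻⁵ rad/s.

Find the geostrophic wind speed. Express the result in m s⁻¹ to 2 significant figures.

Coriolis parameter at 20°S:
f = 2Ω sin φ = 2 × 7.29×10⁻⁵ × sin 20° = 4.99×10⁻⁵ s⁻¹
Height gradient: |∂Z/∂n| = 60 m / 309000 m = 1.94×10⁻⁴
On a pressure surface, geostrophic balance gives V_g = (g/f)|∂Z/∂n|:
V_g = 9.81 × 1.94×10⁻⁴ / 4.99×10⁻⁵ = 38.2 m/s

38 m s⁻¹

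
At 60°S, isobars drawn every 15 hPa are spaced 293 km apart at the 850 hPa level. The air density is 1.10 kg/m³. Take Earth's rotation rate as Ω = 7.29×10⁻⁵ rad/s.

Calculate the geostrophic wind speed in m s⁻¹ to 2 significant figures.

37 m s⁻¹

Coriolis parameter at 60°S:
f = 2Ω sin φ = 2 × 7.29×10⁻⁵ × sin 60° = 1.26×10⁻⁴ s⁻¹
Pressure gradient: |∂P/∂n| = 1500 Pa / 293000 m = 5.12×10⁻³ Pa/m
Geostrophic balance (pressure-gradient force = Coriolis force):
V_g = (1/(fρ)) |∂P/∂n| = 5.12×10⁻³ / (1.26×10⁻⁴ × 1.10) = 36.9 m/s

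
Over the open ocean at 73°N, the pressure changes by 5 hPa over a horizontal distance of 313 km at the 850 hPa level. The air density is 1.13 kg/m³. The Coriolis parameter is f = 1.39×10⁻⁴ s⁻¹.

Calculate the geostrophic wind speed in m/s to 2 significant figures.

10 m/s

Pressure gradient: |∂P/∂n| = 500 Pa / 313000 m = 1.60×10⁻³ Pa/m
Geostrophic balance (pressure-gradient force = Coriolis force):
V_g = (1/(fρ)) |∂P/∂n| = 1.60×10⁻³ / (1.39×10⁻⁴ × 1.13) = 10.2 m/s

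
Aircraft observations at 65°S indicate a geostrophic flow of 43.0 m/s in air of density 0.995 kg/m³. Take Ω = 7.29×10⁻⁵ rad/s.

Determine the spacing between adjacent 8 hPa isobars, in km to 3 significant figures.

142 km

Coriolis parameter at 65°S:
f = 2Ω sin φ = 2 × 7.29×10⁻⁵ × sin 65° = 1.32×10⁻⁴ s⁻¹
Geostrophic balance rearranged: |∂P/∂n| = f ρ V_g
|∂P/∂n| = 1.32×10⁻⁴ × 0.995 × 43.0 = 5.65×10⁻³ Pa/m
Isobar spacing: Δn = ΔP/|∂P/∂n| = 800 Pa / 5.65×10⁻³ Pa/m = 141503 m ≈ 142 km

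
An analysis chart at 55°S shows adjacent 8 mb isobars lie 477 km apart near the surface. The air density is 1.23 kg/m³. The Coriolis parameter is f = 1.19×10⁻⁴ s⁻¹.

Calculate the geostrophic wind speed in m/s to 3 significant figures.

Pressure gradient: |∂P/∂n| = 800 Pa / 477000 m = 1.68×10⁻³ Pa/m
Geostrophic balance (pressure-gradient force = Coriolis force):
V_g = (1/(fρ)) |∂P/∂n| = 1.68×10⁻³ / (1.19×10⁻⁴ × 1.23) = 11.5 m/s

11.5 m/s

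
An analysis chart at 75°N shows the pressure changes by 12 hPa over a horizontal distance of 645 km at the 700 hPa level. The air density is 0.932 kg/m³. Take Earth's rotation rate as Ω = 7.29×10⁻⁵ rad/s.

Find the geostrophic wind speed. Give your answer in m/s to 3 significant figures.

Coriolis parameter at 75°N:
f = 2Ω sin φ = 2 × 7.29×10⁻⁵ × sin 75° = 1.41×10⁻⁴ s⁻¹
Pressure gradient: |∂P/∂n| = 1200 Pa / 645000 m = 1.86×10⁻³ Pa/m
Geostrophic balance (pressure-gradient force = Coriolis force):
V_g = (1/(fρ)) |∂P/∂n| = 1.86×10⁻³ / (1.41×10⁻⁴ × 0.932) = 14.2 m/s

14.2 m/s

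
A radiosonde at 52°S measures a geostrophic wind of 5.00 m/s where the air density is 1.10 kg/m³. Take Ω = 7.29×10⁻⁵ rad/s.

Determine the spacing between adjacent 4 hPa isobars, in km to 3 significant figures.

Coriolis parameter at 52°S:
f = 2Ω sin φ = 2 × 7.29×10⁻⁵ × sin 52° = 1.15×10⁻⁴ s⁻¹
Geostrophic balance rearranged: |∂P/∂n| = f ρ V_g
|∂P/∂n| = 1.15×10⁻⁴ × 1.10 × 5.00 = 6.32×10⁻⁴ Pa/m
Isobar spacing: Δn = ΔP/|∂P/∂n| = 400 Pa / 6.32×10⁻⁴ Pa/m = 633006 m ≈ 633 km

633 km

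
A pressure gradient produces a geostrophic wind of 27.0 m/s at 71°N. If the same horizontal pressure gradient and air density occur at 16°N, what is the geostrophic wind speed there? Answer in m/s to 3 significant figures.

92.6 m/s

With the same pressure gradient and density, V_g ∝ 1/f ∝ 1/sin φ.
V₂ = V₁ · sin φ₁ / sin φ₂ = 27.0 × sin 71° / sin 16°
V₂ = 27.0 × 0.9455/0.2756 = 92.6 m/s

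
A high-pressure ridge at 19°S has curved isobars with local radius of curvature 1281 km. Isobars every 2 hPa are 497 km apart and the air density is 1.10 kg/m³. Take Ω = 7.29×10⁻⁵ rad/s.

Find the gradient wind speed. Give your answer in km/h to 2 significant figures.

Coriolis parameter at 19°S:
f = 2Ω sin φ = 2 × 7.29×10⁻⁵ × sin 19° = 4.75×10⁻⁵ s⁻¹
Pressure gradient: |∂P/∂n| = 200 Pa / 497000 m = 4.02×10⁻⁴ Pa/m
Geostrophic speed: V_g = |∂P/∂n|/(fρ) = 4.02×10⁻⁴/(4.75×10⁻⁵ × 1.10) = 7.71 m/s
Around a high, pressure-gradient force acts outward with centrifugal, so Coriolis balances both:
fV = (1/ρ)|∂P/∂n| + V²/R  →  V² − fR·V + fR·V_g = 0
With fR = 4.75×10⁻⁵ × 1281×10³ m = 60.8 m/s:
V = [fR − √((fR)² − 4 fR V_g)]/2 = [60.8 − √(60.8² − 4×60.8×7.71)]/2 = 9.06 m/s
Supergeostrophic (V > V_g = 7.71 m/s), as expected around a high.
Converting: 9.06 m/s × 3.6 = 33 km/h

33 km/h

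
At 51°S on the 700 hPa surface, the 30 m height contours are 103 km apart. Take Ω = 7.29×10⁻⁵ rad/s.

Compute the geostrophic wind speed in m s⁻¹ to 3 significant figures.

25.2 m s⁻¹

Coriolis parameter at 51°S:
f = 2Ω sin φ = 2 × 7.29×10⁻⁵ × sin 51° = 1.13×10⁻⁴ s⁻¹
Height gradient: |∂Z/∂n| = 30 m / 103000 m = 2.91×10⁻⁴
On a pressure surface, geostrophic balance gives V_g = (g/f)|∂Z/∂n|:
V_g = 9.81 × 2.91×10⁻⁴ / 1.13×10⁻⁴ = 25.2 m/s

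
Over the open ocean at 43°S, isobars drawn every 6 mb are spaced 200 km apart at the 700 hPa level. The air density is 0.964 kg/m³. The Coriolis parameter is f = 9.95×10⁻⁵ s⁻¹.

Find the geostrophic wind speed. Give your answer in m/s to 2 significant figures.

31 m/s

Pressure gradient: |∂P/∂n| = 600 Pa / 200000 m = 3.00×10⁻³ Pa/m
Geostrophic balance (pressure-gradient force = Coriolis force):
V_g = (1/(fρ)) |∂P/∂n| = 3.00×10⁻³ / (9.95×10⁻⁵ × 0.964) = 31.3 m/s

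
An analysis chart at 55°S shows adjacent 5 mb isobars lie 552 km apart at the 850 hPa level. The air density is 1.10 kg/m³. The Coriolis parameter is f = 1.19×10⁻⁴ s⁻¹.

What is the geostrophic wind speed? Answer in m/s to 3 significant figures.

Pressure gradient: |∂P/∂n| = 500 Pa / 552000 m = 9.06×10⁻⁴ Pa/m
Geostrophic balance (pressure-gradient force = Coriolis force):
V_g = (1/(fρ)) |∂P/∂n| = 9.06×10⁻⁴ / (1.19×10⁻⁴ × 1.10) = 6.92 m/s

6.92 m/s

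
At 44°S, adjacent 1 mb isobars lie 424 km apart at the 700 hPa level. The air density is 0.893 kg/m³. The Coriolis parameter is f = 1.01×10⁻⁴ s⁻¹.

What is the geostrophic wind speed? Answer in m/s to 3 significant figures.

Pressure gradient: |∂P/∂n| = 100 Pa / 424000 m = 2.36×10⁻⁴ Pa/m
Geostrophic balance (pressure-gradient force = Coriolis force):
V_g = (1/(fρ)) |∂P/∂n| = 2.36×10⁻⁴ / (1.01×10⁻⁴ × 0.893) = 2.61 m/s

2.61 m/s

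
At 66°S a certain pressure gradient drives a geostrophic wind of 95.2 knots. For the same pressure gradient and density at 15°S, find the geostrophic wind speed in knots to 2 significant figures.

340 knots

With the same pressure gradient and density, V_g ∝ 1/f ∝ 1/sin φ.
V₂ = V₁ · sin φ₁ / sin φ₂ = 95.2 × sin 66° / sin 15°
V₂ = 95.2 × 0.9135/0.2588 = 340 knots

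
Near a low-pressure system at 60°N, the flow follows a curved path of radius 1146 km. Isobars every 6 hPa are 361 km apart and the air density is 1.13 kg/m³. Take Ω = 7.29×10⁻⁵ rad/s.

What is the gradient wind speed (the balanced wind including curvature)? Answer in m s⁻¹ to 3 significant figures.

Coriolis parameter at 60°N:
f = 2Ω sin φ = 2 × 7.29×10⁻⁵ × sin 60° = 1.26×10⁻⁴ s⁻¹
Pressure gradient: |∂P/∂n| = 600 Pa / 361000 m = 1.66×10⁻³ Pa/m
Geostrophic speed: V_g = |∂P/∂n|/(fρ) = 1.66×10⁻³/(1.26×10⁻⁴ × 1.13) = 11.6 m/s
Around a low, centrifugal force acts outward with Coriolis, so pressure-gradient force balances both:
(1/ρ)|∂P/∂n| = fV + V²/R  →  V² + fR·V − fR·V_g = 0
With fR = 1.26×10⁻⁴ × 1146×10³ m = 145 m/s:
V = [−fR + √((fR)² + 4 fR V_g)]/2 = [−145 + √(145² + 4×145×11.6)]/2 = 10.8 m/s
Subgeostrophic (V < V_g = 11.6 m/s), as expected around a low.

10.8 m s⁻¹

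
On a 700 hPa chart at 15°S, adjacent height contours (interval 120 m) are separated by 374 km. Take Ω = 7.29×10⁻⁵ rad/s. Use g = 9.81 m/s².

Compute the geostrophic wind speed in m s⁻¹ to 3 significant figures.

83.4 m s⁻¹

Coriolis parameter at 15°S:
f = 2Ω sin φ = 2 × 7.29×10⁻⁵ × sin 15° = 3.77×10⁻⁵ s⁻¹
Height gradient: |∂Z/∂n| = 120 m / 374000 m = 3.21×10⁻⁴
On a pressure surface, geostrophic balance gives V_g = (g/f)|∂Z/∂n|:
V_g = 9.81 × 3.21×10⁻⁴ / 3.77×10⁻⁵ = 83.4 m/s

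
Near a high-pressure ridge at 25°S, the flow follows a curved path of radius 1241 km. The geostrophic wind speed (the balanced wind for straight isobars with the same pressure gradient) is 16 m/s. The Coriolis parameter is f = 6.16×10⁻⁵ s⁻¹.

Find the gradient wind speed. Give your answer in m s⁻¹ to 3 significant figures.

22.8 m s⁻¹

Around a high, pressure-gradient force acts outward with centrifugal, so Coriolis balances both:
fV = (1/ρ)|∂P/∂n| + V²/R  →  V² − fR·V + fR·V_g = 0
With fR = 6.16×10⁻⁵ × 1241×10³ m = 76.4 m/s:
V = [fR − √((fR)² − 4 fR V_g)]/2 = [76.4 − √(76.4² − 4×76.4×16)]/2 = 22.8 m/s
Supergeostrophic (V > V_g = 16 m/s), as expected around a high.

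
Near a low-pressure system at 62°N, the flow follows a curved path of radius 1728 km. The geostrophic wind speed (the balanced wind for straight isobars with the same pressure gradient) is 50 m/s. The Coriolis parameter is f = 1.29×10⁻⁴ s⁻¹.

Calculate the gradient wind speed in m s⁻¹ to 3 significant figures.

Around a low, centrifugal force acts outward with Coriolis, so pressure-gradient force balances both:
(1/ρ)|∂P/∂n| = fV + V²/R  →  V² + fR·V − fR·V_g = 0
With fR = 1.29×10⁻⁴ × 1728×10³ m = 223 m/s:
V = [−fR + √((fR)² + 4 fR V_g)]/2 = [−223 + √(223² + 4×223×50)]/2 = 42.1 m/s
Subgeostrophic (V < V_g = 50 m/s), as expected around a low.

42.1 m s⁻¹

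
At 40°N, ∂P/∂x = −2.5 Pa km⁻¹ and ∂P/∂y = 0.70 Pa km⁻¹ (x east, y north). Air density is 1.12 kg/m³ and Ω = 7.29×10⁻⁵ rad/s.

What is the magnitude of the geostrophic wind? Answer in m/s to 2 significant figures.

Coriolis parameter at 40°N:
f = 2Ω sin φ = 2 × 7.29×10⁻⁵ × sin 40° = 9.37×10⁻⁵ s⁻¹
Component geostrophic relations (x east, y north):
u_g = −(1/(fρ)) ∂P/∂y,  v_g = (1/(fρ)) ∂P/∂x
u_g = −(0.70×10⁻³)/(9.37×10⁻⁵ × 1.12) = −6.67 m/s;  v_g = (−2.5×10⁻³)/(9.37×10⁻⁵ × 1.12) = −23.8 m/s
|V_g| = √(u_g² + v_g²) = 24.7 m/s

25 m/s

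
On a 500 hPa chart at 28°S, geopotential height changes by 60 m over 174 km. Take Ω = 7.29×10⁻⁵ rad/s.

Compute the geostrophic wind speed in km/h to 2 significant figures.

Coriolis parameter at 28°S:
f = 2Ω sin φ = 2 × 7.29×10⁻⁵ × sin 28° = 6.84×10⁻⁵ s⁻¹
Height gradient: |∂Z/∂n| = 60 m / 174000 m = 3.45×10⁻⁴
On a pressure surface, geostrophic balance gives V_g = (g/f)|∂Z/∂n|:
V_g = 9.81 × 3.45×10⁻⁴ / 6.84×10⁻⁵ = 49.4 m/s
Converting: 49.4 m/s × 3.6 = 180 km/h

180 km/h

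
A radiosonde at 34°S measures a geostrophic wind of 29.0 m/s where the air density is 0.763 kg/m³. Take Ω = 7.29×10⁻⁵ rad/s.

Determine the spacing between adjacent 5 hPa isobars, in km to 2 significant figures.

280 km

Coriolis parameter at 34°S:
f = 2Ω sin φ = 2 × 7.29×10⁻⁵ × sin 34° = 8.15×10⁻⁵ s⁻¹
Geostrophic balance rearranged: |∂P/∂n| = f ρ V_g
|∂P/∂n| = 8.15×10⁻⁵ × 0.763 × 29.0 = 1.80×10⁻³ Pa/m
Isobar spacing: Δn = ΔP/|∂P/∂n| = 500 Pa / 1.80×10⁻³ Pa/m = 277159 m ≈ 280 km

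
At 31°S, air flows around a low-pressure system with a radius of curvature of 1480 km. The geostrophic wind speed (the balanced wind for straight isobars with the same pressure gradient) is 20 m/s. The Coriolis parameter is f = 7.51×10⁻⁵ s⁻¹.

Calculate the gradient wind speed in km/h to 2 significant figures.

62 km/h

Around a low, centrifugal force acts outward with Coriolis, so pressure-gradient force balances both:
(1/ρ)|∂P/∂n| = fV + V²/R  →  V² + fR·V − fR·V_g = 0
With fR = 7.51×10⁻⁵ × 1480×10³ m = 111 m/s:
V = [−fR + √((fR)² + 4 fR V_g)]/2 = [−111 + √(111² + 4×111×20)]/2 = 17.3 m/s
Subgeostrophic (V < V_g = 20 m/s), as expected around a low.
Converting: 17.3 m/s × 3.6 = 62 km/h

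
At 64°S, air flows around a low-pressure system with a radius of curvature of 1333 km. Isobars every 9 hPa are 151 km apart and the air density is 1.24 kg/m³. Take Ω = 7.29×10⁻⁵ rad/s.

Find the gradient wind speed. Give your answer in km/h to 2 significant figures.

110 km/h

Coriolis parameter at 64°S:
f = 2Ω sin φ = 2 × 7.29×10⁻⁵ × sin 64° = 1.31×10⁻⁴ s⁻¹
Pressure gradient: |∂P/∂n| = 900 Pa / 151000 m = 5.96×10⁻³ Pa/m
Geostrophic speed: V_g = |∂P/∂n|/(fρ) = 5.96×10⁻³/(1.31×10⁻⁴ × 1.24) = 36.7 m/s
Around a low, centrifugal force acts outward with Coriolis, so pressure-gradient force balances both:
(1/ρ)|∂P/∂n| = fV + V²/R  →  V² + fR·V − fR·V_g = 0
With fR = 1.31×10⁻⁴ × 1333×10³ m = 175 m/s:
V = [−fR + √((fR)² + 4 fR V_g)]/2 = [−175 + √(175² + 4×175×36.7)]/2 = 31.1 m/s
Subgeostrophic (V < V_g = 36.7 m/s), as expected around a low.
Converting: 31.1 m/s × 3.6 = 110 km/h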